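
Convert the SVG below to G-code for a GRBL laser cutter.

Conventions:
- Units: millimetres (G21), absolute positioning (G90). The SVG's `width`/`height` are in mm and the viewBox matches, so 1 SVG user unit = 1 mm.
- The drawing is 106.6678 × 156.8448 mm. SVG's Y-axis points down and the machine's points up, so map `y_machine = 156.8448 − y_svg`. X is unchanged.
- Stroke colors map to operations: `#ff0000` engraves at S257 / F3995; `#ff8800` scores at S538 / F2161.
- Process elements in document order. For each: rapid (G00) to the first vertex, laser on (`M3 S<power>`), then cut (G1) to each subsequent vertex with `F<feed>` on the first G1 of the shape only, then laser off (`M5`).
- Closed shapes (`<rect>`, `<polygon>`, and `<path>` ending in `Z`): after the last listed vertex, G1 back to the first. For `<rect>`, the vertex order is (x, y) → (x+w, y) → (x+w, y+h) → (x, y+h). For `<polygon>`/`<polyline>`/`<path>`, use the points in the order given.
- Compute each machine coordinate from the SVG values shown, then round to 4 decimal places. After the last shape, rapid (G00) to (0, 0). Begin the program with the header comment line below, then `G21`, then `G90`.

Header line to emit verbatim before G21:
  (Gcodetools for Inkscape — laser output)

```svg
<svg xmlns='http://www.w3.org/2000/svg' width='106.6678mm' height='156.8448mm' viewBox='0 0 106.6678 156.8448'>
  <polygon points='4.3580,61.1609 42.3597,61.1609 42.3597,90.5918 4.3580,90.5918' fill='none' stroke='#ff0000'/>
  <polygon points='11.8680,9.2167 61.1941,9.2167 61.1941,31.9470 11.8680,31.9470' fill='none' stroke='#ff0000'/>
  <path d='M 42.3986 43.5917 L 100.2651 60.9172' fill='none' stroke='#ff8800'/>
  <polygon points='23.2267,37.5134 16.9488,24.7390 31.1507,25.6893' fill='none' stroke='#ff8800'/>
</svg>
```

1 u = 1 mm; y_m = 156.8448 − y.

[1] `<polygon>` rectangle, #ff0000→engrave S257 F3995: (4.3580,95.6839) → (42.3597,95.6839) → (42.3597,66.2530) → (4.3580,66.2530) → (4.3580,95.6839) (closed)

[2] `<polygon>` rectangle, #ff0000→engrave S257 F3995: (11.8680,147.6281) → (61.1941,147.6281) → (61.1941,124.8978) → (11.8680,124.8978) → (11.8680,147.6281) (closed)

[3] `<path>` line segment, #ff8800→score S538 F2161: (42.3986,113.2531) → (100.2651,95.9276)

[4] `<polygon>` regular polygon, #ff8800→score S538 F2161: (23.2267,119.3314) → (16.9488,132.1058) → (31.1507,131.1555) → (23.2267,119.3314) (closed)

(Gcodetools for Inkscape — laser output)
G21
G90
G00 X4.3580 Y95.6839
M3 S257
G1 X42.3597 Y95.6839 F3995
G1 X42.3597 Y66.2530
G1 X4.3580 Y66.2530
G1 X4.3580 Y95.6839
M5
G00 X11.8680 Y147.6281
M3 S257
G1 X61.1941 Y147.6281 F3995
G1 X61.1941 Y124.8978
G1 X11.8680 Y124.8978
G1 X11.8680 Y147.6281
M5
G00 X42.3986 Y113.2531
M3 S538
G1 X100.2651 Y95.9276 F2161
M5
G00 X23.2267 Y119.3314
M3 S538
G1 X16.9488 Y132.1058 F2161
G1 X31.1507 Y131.1555
G1 X23.2267 Y119.3314
M5
G00 X0.0000 Y0.0000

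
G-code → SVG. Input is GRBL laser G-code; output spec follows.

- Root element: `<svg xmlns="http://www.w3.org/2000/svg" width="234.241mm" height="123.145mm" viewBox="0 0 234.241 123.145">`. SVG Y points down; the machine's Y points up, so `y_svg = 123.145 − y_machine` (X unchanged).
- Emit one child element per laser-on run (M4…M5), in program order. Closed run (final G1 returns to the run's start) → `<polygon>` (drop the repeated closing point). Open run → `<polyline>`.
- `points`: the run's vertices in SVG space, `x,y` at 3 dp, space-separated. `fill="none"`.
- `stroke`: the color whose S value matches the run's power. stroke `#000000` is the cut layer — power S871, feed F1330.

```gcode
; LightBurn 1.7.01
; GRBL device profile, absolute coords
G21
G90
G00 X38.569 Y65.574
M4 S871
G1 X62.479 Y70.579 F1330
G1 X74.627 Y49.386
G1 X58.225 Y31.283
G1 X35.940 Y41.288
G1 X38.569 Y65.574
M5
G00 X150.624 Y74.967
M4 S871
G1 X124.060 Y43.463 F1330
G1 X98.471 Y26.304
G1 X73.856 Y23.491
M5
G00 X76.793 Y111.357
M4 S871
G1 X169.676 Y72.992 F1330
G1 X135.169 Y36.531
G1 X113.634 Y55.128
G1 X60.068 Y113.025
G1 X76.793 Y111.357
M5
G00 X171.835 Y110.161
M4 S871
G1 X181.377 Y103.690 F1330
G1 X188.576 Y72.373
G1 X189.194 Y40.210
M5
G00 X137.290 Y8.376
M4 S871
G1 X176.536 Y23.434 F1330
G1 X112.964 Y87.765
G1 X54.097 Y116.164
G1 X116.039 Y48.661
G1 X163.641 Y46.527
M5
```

Each laser-on run becomes one SVG element. Flip Y back into SVG space with y_svg = 123.145 − y_machine. Every run uses S871, so all elements get stroke `#000000` (cut).

Run 1: The run returns to its start, so emit a `<polygon>` with points (Y-flipped): 38.569,57.571 62.479,52.566 74.627,73.759 58.225,91.862 35.940,81.857.

Run 2: The run is open, so emit a `<polyline>` with points (Y-flipped): 150.624,48.178 124.060,79.682 98.471,96.841 73.856,99.654.

Run 3: The run returns to its start, so emit a `<polygon>` with points (Y-flipped): 76.793,11.788 169.676,50.153 135.169,86.614 113.634,68.017 60.068,10.120.

Run 4: The run is open, so emit a `<polyline>` with points (Y-flipped): 171.835,12.984 181.377,19.455 188.576,50.772 189.194,82.935.

Run 5: The run is open, so emit a `<polyline>` with points (Y-flipped): 137.290,114.769 176.536,99.711 112.964,35.380 54.097,6.981 116.039,74.484 163.641,76.618.

<svg xmlns="http://www.w3.org/2000/svg" width="234.241mm" height="123.145mm" viewBox="0 0 234.241 123.145">
  <polygon points="38.569,57.571 62.479,52.566 74.627,73.759 58.225,91.862 35.940,81.857" fill="none" stroke="#000000"/>
  <polyline points="150.624,48.178 124.060,79.682 98.471,96.841 73.856,99.654" fill="none" stroke="#000000"/>
  <polygon points="76.793,11.788 169.676,50.153 135.169,86.614 113.634,68.017 60.068,10.120" fill="none" stroke="#000000"/>
  <polyline points="171.835,12.984 181.377,19.455 188.576,50.772 189.194,82.935" fill="none" stroke="#000000"/>
  <polyline points="137.290,114.769 176.536,99.711 112.964,35.380 54.097,6.981 116.039,74.484 163.641,76.618" fill="none" stroke="#000000"/>
</svg>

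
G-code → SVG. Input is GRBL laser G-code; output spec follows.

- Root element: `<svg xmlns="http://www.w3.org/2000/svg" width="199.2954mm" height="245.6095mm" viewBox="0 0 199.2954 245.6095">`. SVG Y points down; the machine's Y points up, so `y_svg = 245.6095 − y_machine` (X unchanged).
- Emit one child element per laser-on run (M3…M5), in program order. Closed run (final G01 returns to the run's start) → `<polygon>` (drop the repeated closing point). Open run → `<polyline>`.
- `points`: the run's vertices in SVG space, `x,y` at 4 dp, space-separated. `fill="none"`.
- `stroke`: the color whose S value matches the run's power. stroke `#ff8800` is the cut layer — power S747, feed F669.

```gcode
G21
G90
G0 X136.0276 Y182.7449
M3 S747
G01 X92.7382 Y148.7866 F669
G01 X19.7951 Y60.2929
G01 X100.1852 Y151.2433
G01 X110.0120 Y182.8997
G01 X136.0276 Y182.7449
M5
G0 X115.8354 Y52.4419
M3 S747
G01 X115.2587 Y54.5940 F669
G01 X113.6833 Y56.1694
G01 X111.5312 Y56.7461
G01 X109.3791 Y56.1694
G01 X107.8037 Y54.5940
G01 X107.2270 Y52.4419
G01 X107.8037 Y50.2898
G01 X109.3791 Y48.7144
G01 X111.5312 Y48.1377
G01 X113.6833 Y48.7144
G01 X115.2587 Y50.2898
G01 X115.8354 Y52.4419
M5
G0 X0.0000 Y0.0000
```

Each laser-on run becomes one SVG element. Flip Y back into SVG space with y_svg = 245.6095 − y_machine. Every run uses S747, so all elements get stroke `#ff8800` (cut).

Run 1: The run returns to its start, so emit a `<polygon>` with points (Y-flipped): 136.0276,62.8646 92.7382,96.8229 19.7951,185.3166 100.1852,94.3662 110.0120,62.7098.

Run 2: The run returns to its start, so emit a `<polygon>` with points (Y-flipped): 115.8354,193.1676 115.2587,191.0155 113.6833,189.4401 111.5312,188.8634 109.3791,189.4401 107.8037,191.0155 107.2270,193.1676 107.8037,195.3197 109.3791,196.8951 111.5312,197.4718 113.6833,196.8951 115.2587,195.3197.

<svg xmlns="http://www.w3.org/2000/svg" width="199.2954mm" height="245.6095mm" viewBox="0 0 199.2954 245.6095">
  <polygon points="136.0276,62.8646 92.7382,96.8229 19.7951,185.3166 100.1852,94.3662 110.0120,62.7098" fill="none" stroke="#ff8800"/>
  <polygon points="115.8354,193.1676 115.2587,191.0155 113.6833,189.4401 111.5312,188.8634 109.3791,189.4401 107.8037,191.0155 107.2270,193.1676 107.8037,195.3197 109.3791,196.8951 111.5312,197.4718 113.6833,196.8951 115.2587,195.3197" fill="none" stroke="#ff8800"/>
</svg>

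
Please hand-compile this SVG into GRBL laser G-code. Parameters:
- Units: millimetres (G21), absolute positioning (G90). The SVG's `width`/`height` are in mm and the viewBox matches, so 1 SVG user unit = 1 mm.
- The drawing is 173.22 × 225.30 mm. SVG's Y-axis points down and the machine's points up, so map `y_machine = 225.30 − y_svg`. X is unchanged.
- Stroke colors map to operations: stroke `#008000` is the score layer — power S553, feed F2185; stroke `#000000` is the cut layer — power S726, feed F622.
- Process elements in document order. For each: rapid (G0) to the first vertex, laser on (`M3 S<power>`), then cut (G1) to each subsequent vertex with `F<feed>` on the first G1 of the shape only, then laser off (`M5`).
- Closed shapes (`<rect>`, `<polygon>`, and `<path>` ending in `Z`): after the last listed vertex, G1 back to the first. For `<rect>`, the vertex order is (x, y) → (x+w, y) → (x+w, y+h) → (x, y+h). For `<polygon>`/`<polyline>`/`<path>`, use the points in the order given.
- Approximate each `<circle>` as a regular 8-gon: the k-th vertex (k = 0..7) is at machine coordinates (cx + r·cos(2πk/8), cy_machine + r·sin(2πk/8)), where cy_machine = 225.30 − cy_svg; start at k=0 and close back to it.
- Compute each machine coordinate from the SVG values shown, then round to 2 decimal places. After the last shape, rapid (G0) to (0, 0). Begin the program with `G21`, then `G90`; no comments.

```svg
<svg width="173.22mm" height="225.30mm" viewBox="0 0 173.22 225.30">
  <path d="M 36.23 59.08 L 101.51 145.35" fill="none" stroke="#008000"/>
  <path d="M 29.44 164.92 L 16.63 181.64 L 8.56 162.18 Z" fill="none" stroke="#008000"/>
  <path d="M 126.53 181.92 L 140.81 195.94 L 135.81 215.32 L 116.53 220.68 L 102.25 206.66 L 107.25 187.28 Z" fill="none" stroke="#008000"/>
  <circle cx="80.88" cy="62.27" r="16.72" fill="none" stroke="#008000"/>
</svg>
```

Since the viewBox matches the mm dimensions, user units are millimetres directly. The only transform is the Y-flip y_m = 225.30 − y_svg.

Shape 1 is a line segment drawn with `<path>`. Its stroke #008000 means score at S553, F2185. After flipping Y the toolpath is (36.23,166.22) → (101.51,79.95).

Shape 2 is a regular polygon drawn with `<path>`. Its stroke #008000 means score at S553, F2185. After flipping Y the toolpath is (29.44,60.38) → (16.63,43.66) → (8.56,63.12) → (29.44,60.38), returning to the start.

Shape 3 is a regular polygon drawn with `<path>`. Its stroke #008000 means score at S553, F2185. After flipping Y the toolpath is (126.53,43.38) → (140.81,29.36) → (135.81,9.98) → (116.53,4.62) → (102.25,18.64) → (107.25,38.02) → (126.53,43.38), returning to the start.

Shape 4 is a circle drawn with `<circle>`. Its stroke #008000 means score at S553, F2185. After flipping Y the toolpath is (97.60,163.03) → (92.70,174.85) → (80.88,179.75) → (69.06,174.85) → (64.16,163.03) → (69.06,151.21) → (80.88,146.31) → (92.70,151.21) → (97.60,163.03), returning to the start.

G21
G90
G0 X36.23 Y166.22
M3 S553
G1 X101.51 Y79.95 F2185
M5
G0 X29.44 Y60.38
M3 S553
G1 X16.63 Y43.66 F2185
G1 X8.56 Y63.12
G1 X29.44 Y60.38
M5
G0 X126.53 Y43.38
M3 S553
G1 X140.81 Y29.36 F2185
G1 X135.81 Y9.98
G1 X116.53 Y4.62
G1 X102.25 Y18.64
G1 X107.25 Y38.02
G1 X126.53 Y43.38
M5
G0 X97.60 Y163.03
M3 S553
G1 X92.70 Y174.85 F2185
G1 X80.88 Y179.75
G1 X69.06 Y174.85
G1 X64.16 Y163.03
G1 X69.06 Y151.21
G1 X80.88 Y146.31
G1 X92.70 Y151.21
G1 X97.60 Y163.03
M5
G0 X0.00 Y0.00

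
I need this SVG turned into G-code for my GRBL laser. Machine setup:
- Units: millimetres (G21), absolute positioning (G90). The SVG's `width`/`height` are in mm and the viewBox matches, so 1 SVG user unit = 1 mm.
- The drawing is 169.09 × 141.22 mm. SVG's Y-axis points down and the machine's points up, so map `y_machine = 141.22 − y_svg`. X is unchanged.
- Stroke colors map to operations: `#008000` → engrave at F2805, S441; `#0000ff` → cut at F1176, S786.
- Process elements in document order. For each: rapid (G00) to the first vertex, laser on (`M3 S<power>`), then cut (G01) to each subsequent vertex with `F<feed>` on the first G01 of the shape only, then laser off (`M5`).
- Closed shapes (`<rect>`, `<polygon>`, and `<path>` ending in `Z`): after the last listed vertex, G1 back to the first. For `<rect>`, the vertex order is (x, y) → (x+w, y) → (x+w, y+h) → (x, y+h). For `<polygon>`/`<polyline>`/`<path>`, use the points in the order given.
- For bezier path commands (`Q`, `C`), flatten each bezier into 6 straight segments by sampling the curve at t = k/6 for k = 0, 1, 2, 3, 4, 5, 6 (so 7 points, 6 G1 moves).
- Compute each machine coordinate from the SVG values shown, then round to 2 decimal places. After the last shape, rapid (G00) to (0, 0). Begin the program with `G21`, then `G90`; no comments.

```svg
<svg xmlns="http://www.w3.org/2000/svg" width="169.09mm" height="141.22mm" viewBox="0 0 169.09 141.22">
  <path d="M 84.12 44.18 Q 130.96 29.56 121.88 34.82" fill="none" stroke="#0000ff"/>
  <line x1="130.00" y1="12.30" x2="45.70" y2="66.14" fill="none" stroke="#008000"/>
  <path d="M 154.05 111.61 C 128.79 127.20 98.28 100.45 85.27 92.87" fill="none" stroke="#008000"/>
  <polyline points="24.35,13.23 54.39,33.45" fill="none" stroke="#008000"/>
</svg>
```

G21
G90
G00 X84.12 Y97.04
M3 S786
G01 X98.18 Y101.36 F1176
G01 X109.13 Y104.58
G01 X116.98 Y106.69
G01 X121.72 Y107.70
G01 X123.35 Y107.60
G01 X121.88 Y106.40
M5
G00 X130.00 Y128.92
M3 S441
G01 X45.70 Y75.08 F2805
M5
G00 X154.05 Y29.61
M3 S441
G01 X141.09 Y25.06 F2805
G01 X127.88 Y25.86
G01 X115.07 Y30.29
G01 X103.27 Y36.66
G01 X93.13 Y43.25
G01 X85.27 Y48.35
M5
G00 X24.35 Y127.99
M3 S441
G01 X54.39 Y107.77 F2805
M5
G00 X0.00 Y0.00

viewBox `0 0 169.09 141.22` with mm width/height → 1 unit = 1 mm. Flip: y_m = 141.22 − y_svg.

**Shape 1** — `<path>` quadratic bezier, stroke `#0000ff` → cut (S786, F1176). Control points (SVG): P0=(84.12,44.18), P1=(130.96,29.56), P2=(121.88,34.82); sampled at t=k/6. Machine vertices: (84.12,97.04) → (98.18,101.36) → (109.13,104.58) → (116.98,106.69) → (121.72,107.70) → (123.35,107.60) → (121.88,106.40). Open path.

**Shape 2** — `<line>` line segment, stroke `#008000` → engrave (S441, F2805). Machine vertices: (130.00,128.92) → (45.70,75.08). Open path.

**Shape 3** — `<path>` cubic bezier, stroke `#008000` → engrave (S441, F2805). Control points (SVG): P0=(154.05,111.61), P1=(128.79,127.20), P2=(98.28,100.45), P3=(85.27,92.87); sampled at t=k/6. Machine vertices: (154.05,29.61) → (141.09,25.06) → (127.88,25.86) → (115.07,30.29) → (103.27,36.66) → (93.13,43.25) → (85.27,48.35). Open path.

**Shape 4** — `<polyline>` line segment, stroke `#008000` → engrave (S441, F2805). Machine vertices: (24.35,127.99) → (54.39,107.77). Open path.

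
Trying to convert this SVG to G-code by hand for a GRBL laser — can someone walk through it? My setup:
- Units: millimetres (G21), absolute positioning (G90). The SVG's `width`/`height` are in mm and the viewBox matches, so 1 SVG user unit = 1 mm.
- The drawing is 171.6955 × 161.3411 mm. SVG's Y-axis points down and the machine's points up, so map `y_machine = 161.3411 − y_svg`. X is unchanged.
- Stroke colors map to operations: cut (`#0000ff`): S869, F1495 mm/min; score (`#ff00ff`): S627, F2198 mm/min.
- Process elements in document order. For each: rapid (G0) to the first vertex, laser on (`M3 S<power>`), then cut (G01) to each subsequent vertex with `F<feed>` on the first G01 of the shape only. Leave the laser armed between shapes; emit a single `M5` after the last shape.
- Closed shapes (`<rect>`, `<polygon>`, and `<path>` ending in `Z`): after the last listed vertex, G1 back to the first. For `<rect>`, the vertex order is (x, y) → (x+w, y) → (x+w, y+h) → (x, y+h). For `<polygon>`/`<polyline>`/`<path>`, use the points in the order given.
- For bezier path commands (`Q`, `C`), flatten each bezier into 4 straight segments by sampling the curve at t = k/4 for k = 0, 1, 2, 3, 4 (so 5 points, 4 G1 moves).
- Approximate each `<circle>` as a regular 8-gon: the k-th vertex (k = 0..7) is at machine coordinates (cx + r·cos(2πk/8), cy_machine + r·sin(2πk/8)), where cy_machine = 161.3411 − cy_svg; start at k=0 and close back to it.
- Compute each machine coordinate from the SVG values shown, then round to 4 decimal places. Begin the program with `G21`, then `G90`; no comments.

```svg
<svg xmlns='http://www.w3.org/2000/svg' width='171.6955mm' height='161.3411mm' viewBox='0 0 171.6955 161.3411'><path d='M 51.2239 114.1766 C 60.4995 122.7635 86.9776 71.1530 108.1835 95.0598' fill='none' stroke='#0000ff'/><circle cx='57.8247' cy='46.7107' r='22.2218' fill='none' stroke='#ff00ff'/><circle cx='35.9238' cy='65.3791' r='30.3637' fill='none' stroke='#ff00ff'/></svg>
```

1 u = 1 mm; y_m = 161.3411 − y.

[1] `<path>` cubic bezier, #0000ff→cut S869 F1495: (51.2239,47.1645) → (61.0549,49.8908) → (75.2298,62.4679) → (91.6417,72.1724) → (108.1835,66.2813)

[2] `<circle>` circle, #ff00ff→score S627 F2198: (80.0465,114.6304) → (73.5379,130.3436) → (57.8247,136.8522) → (42.1115,130.3436) → (35.6029,114.6304) → (42.1115,98.9172) → (57.8247,92.4086) → (73.5379,98.9172) → (80.0465,114.6304) (closed)

[3] `<circle>` circle, #ff00ff→score S627 F2198: (66.2875,95.9620) → (57.3942,117.4324) → (35.9238,126.3257) → (14.4534,117.4324) → (5.5601,95.9620) → (14.4534,74.4916) → (35.9238,65.5983) → (57.3942,74.4916) → (66.2875,95.9620) (closed)

G21
G90
G0 X51.2239 Y47.1645
M3 S869
G01 X61.0549 Y49.8908 F1495
G01 X75.2298 Y62.4679
G01 X91.6417 Y72.1724
G01 X108.1835 Y66.2813
G0 X80.0465 Y114.6304
M3 S627
G01 X73.5379 Y130.3436 F2198
G01 X57.8247 Y136.8522
G01 X42.1115 Y130.3436
G01 X35.6029 Y114.6304
G01 X42.1115 Y98.9172
G01 X57.8247 Y92.4086
G01 X73.5379 Y98.9172
G01 X80.0465 Y114.6304
G0 X66.2875 Y95.9620
M3 S627
G01 X57.3942 Y117.4324 F2198
G01 X35.9238 Y126.3257
G01 X14.4534 Y117.4324
G01 X5.5601 Y95.9620
G01 X14.4534 Y74.4916
G01 X35.9238 Y65.5983
G01 X57.3942 Y74.4916
G01 X66.2875 Y95.9620
M5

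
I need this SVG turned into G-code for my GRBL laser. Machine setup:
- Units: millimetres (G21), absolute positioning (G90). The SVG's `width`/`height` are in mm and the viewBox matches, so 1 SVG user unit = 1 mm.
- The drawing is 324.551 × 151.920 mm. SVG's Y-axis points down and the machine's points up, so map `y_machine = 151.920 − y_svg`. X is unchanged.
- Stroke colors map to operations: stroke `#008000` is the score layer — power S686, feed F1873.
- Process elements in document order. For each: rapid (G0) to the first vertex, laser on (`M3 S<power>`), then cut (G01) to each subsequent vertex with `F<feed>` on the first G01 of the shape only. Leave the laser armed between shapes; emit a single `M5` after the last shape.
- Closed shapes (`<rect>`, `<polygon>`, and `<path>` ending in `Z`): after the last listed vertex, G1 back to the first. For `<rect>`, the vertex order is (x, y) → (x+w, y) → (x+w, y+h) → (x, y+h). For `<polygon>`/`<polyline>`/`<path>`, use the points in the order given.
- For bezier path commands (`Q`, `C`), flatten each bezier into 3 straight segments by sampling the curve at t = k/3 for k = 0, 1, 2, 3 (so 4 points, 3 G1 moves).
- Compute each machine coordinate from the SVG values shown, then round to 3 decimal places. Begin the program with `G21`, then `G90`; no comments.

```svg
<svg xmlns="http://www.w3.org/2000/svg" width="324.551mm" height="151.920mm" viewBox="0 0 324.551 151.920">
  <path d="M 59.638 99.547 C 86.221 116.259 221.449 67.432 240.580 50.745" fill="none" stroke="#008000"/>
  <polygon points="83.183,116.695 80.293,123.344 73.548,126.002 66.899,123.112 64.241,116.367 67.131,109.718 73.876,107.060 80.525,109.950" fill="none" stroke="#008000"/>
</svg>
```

1 u = 1 mm; y_m = 151.920 − y.

[1] `<path>` cubic bezier, #008000→score S686 F1873: (59.638,52.373) → (114.112,53.890) → (191.074,77.392) → (240.580,101.175)

[2] `<polygon>` regular polygon, #008000→score S686 F1873: (83.183,35.225) → (80.293,28.576) → (73.548,25.918) → (66.899,28.808) → (64.241,35.553) → (67.131,42.202) → (73.876,44.860) → (80.525,41.970) → (83.183,35.225) (closed)

G21
G90
G0 X59.638 Y52.373
M3 S686
G01 X114.112 Y53.890 F1873
G01 X191.074 Y77.392
G01 X240.580 Y101.175
G0 X83.183 Y35.225
M3 S686
G01 X80.293 Y28.576 F1873
G01 X73.548 Y25.918
G01 X66.899 Y28.808
G01 X64.241 Y35.553
G01 X67.131 Y42.202
G01 X73.876 Y44.860
G01 X80.525 Y41.970
G01 X83.183 Y35.225
M5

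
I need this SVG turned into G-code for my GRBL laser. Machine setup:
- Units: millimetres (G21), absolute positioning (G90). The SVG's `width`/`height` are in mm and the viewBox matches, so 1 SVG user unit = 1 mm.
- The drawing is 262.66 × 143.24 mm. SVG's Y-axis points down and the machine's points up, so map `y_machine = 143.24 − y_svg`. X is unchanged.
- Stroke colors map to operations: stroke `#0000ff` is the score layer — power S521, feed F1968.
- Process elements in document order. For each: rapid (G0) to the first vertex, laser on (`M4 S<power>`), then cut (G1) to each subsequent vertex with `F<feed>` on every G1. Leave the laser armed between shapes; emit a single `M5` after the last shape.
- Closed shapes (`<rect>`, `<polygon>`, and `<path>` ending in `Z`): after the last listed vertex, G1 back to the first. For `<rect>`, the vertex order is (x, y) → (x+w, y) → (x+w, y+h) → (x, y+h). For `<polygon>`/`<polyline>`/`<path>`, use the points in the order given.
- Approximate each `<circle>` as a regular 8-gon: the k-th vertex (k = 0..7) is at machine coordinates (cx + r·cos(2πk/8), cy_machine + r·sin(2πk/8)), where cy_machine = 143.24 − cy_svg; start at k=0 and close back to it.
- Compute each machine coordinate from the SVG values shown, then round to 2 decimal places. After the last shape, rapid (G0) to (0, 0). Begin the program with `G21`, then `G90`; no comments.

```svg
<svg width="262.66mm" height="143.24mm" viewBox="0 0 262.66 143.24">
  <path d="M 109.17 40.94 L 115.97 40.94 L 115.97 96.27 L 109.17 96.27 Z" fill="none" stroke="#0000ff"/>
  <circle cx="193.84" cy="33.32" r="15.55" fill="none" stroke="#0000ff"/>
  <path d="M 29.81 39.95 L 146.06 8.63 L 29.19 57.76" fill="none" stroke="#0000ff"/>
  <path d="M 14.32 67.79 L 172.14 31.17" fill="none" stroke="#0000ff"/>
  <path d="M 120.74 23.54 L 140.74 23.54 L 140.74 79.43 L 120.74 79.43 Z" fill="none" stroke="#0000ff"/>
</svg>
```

G21
G90
G0 X109.17 Y102.30
M4 S521
G1 X115.97 Y102.30 F1968
G1 X115.97 Y46.97 F1968
G1 X109.17 Y46.97 F1968
G1 X109.17 Y102.30 F1968
G0 X209.39 Y109.92
M4 S521
G1 X204.84 Y120.92 F1968
G1 X193.84 Y125.47 F1968
G1 X182.84 Y120.92 F1968
G1 X178.29 Y109.92 F1968
G1 X182.84 Y98.92 F1968
G1 X193.84 Y94.37 F1968
G1 X204.84 Y98.92 F1968
G1 X209.39 Y109.92 F1968
G0 X29.81 Y103.29
M4 S521
G1 X146.06 Y134.61 F1968
G1 X29.19 Y85.48 F1968
G0 X14.32 Y75.45
M4 S521
G1 X172.14 Y112.07 F1968
G0 X120.74 Y119.70
M4 S521
G1 X140.74 Y119.70 F1968
G1 X140.74 Y63.81 F1968
G1 X120.74 Y63.81 F1968
G1 X120.74 Y119.70 F1968
M5
G0 X0.00 Y0.00

viewBox `0 0 262.66 143.24` with mm width/height → 1 unit = 1 mm. Flip: y_m = 143.24 − y_svg.

**Shape 1** — `<path>` rectangle, stroke `#0000ff` → score (S521, F1968). Machine vertices: (109.17,102.30) → (115.97,102.30) → (115.97,46.97) → (109.17,46.97) → (109.17,102.30). Closed: final G1 returns to the first vertex.

**Shape 2** — `<circle>` circle, stroke `#0000ff` → score (S521, F1968). Machine vertices: (209.39,109.92) → (204.84,120.92) → (193.84,125.47) → (182.84,120.92) → (178.29,109.92) → (182.84,98.92) → (193.84,94.37) → (204.84,98.92) → (209.39,109.92). Closed: final G1 returns to the first vertex.

**Shape 3** — `<path>` open polyline, stroke `#0000ff` → score (S521, F1968). Machine vertices: (29.81,103.29) → (146.06,134.61) → (29.19,85.48). Open path.

**Shape 4** — `<path>` line segment, stroke `#0000ff` → score (S521, F1968). Machine vertices: (14.32,75.45) → (172.14,112.07). Open path.

**Shape 5** — `<path>` rectangle, stroke `#0000ff` → score (S521, F1968). Machine vertices: (120.74,119.70) → (140.74,119.70) → (140.74,63.81) → (120.74,63.81) → (120.74,119.70). Closed: final G1 returns to the first vertex.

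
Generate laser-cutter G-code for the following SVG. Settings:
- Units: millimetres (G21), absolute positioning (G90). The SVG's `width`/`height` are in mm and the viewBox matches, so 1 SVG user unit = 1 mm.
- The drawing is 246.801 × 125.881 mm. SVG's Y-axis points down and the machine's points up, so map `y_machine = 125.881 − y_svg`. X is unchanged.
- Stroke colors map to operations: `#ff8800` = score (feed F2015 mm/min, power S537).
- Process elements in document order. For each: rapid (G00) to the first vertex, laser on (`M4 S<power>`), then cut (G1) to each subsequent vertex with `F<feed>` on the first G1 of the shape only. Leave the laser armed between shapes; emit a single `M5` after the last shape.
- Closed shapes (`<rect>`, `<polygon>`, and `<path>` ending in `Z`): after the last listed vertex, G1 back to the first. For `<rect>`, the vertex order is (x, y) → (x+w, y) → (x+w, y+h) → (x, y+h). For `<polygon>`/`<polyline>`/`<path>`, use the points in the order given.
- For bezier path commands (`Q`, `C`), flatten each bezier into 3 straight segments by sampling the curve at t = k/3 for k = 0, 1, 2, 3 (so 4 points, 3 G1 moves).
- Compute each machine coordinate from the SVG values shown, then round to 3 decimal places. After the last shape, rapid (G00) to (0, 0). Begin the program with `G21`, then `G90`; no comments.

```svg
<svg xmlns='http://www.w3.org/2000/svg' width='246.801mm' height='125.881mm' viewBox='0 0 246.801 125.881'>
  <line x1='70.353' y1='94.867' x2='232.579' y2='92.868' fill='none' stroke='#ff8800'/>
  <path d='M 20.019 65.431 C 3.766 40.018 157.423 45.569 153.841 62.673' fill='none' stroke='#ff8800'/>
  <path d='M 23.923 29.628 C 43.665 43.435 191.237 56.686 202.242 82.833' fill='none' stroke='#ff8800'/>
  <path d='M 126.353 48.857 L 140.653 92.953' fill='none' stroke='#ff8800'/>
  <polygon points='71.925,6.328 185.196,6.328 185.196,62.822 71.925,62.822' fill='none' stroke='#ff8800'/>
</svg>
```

Since the viewBox matches the mm dimensions, user units are millimetres directly. The only transform is the Y-flip y_m = 125.881 − y_svg.

Shape 1 is a line segment drawn with `<line>`. Its stroke #ff8800 means score at S537, F2015. After flipping Y the toolpath is (70.353,31.014) → (232.579,33.013).

Shape 2 is a cubic bezier drawn with `<path>`. Its stroke #ff8800 means score at S537, F2015. After flipping Y the toolpath is (20.019,60.450) → (48.286,76.261) → (117.127,75.742) → (153.841,63.208).

Shape 3 is a cubic bezier drawn with `<path>`. Its stroke #ff8800 means score at S537, F2015. After flipping Y the toolpath is (23.923,96.253) → (76.483,82.133) → (155.507,65.395) → (202.242,43.048).

Shape 4 is a line segment drawn with `<path>`. Its stroke #ff8800 means score at S537, F2015. After flipping Y the toolpath is (126.353,77.024) → (140.653,32.928).

Shape 5 is a rectangle drawn with `<polygon>`. Its stroke #ff8800 means score at S537, F2015. After flipping Y the toolpath is (71.925,119.553) → (185.196,119.553) → (185.196,63.059) → (71.925,63.059) → (71.925,119.553), returning to the start.

G21
G90
G00 X70.353 Y31.014
M4 S537
G1 X232.579 Y33.013 F2015
G00 X20.019 Y60.450
M4 S537
G1 X48.286 Y76.261 F2015
G1 X117.127 Y75.742
G1 X153.841 Y63.208
G00 X23.923 Y96.253
M4 S537
G1 X76.483 Y82.133 F2015
G1 X155.507 Y65.395
G1 X202.242 Y43.048
G00 X126.353 Y77.024
M4 S537
G1 X140.653 Y32.928 F2015
G00 X71.925 Y119.553
M4 S537
G1 X185.196 Y119.553 F2015
G1 X185.196 Y63.059
G1 X71.925 Y63.059
G1 X71.925 Y119.553
M5
G00 X0.000 Y0.000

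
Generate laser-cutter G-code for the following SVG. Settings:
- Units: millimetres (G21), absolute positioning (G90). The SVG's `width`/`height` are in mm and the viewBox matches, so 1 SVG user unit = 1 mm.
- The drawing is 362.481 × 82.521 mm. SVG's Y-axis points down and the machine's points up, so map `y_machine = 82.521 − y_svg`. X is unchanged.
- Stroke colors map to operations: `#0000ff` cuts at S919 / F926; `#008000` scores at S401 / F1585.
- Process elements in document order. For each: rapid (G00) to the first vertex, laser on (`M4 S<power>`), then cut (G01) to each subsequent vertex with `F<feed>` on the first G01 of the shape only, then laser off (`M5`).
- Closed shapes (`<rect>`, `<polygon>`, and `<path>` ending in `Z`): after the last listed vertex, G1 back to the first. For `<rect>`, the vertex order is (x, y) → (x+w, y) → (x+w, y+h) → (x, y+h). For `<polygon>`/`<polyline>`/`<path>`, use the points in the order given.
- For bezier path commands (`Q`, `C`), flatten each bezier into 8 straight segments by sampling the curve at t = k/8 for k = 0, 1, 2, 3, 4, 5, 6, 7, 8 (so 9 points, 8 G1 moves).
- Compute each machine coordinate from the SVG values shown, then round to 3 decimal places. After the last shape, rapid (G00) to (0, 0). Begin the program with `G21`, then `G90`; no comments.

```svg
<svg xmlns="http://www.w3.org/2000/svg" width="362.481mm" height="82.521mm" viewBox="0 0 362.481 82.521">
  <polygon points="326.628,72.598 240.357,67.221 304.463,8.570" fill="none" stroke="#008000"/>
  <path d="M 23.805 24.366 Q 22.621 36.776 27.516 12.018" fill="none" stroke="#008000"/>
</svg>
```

G21
G90
G00 X326.628 Y9.923
M4 S401
G01 X240.357 Y15.300 F1585
G01 X304.463 Y73.951
G01 X326.628 Y9.923
M5
G00 X23.805 Y58.155
M4 S401
G01 X23.604 Y55.633 F1585
G01 X23.593 Y54.273
G01 X23.772 Y54.074
G01 X24.141 Y55.037
G01 X24.700 Y57.161
G01 X25.448 Y60.447
G01 X26.387 Y64.894
G01 X27.516 Y70.503
M5
G00 X0.000 Y0.000

1 u = 1 mm; y_m = 82.521 − y.

[1] `<polygon>` closed polygon, #008000→score S401 F1585: (326.628,9.923) → (240.357,15.300) → (304.463,73.951) → (326.628,9.923) (closed)

[2] `<path>` quadratic bezier, #008000→score S401 F1585: (23.805,58.155) → (23.604,55.633) → (23.593,54.273) → (23.772,54.074) → (24.141,55.037) → (24.700,57.161) → (25.448,60.447) → (26.387,64.894) → (27.516,70.503)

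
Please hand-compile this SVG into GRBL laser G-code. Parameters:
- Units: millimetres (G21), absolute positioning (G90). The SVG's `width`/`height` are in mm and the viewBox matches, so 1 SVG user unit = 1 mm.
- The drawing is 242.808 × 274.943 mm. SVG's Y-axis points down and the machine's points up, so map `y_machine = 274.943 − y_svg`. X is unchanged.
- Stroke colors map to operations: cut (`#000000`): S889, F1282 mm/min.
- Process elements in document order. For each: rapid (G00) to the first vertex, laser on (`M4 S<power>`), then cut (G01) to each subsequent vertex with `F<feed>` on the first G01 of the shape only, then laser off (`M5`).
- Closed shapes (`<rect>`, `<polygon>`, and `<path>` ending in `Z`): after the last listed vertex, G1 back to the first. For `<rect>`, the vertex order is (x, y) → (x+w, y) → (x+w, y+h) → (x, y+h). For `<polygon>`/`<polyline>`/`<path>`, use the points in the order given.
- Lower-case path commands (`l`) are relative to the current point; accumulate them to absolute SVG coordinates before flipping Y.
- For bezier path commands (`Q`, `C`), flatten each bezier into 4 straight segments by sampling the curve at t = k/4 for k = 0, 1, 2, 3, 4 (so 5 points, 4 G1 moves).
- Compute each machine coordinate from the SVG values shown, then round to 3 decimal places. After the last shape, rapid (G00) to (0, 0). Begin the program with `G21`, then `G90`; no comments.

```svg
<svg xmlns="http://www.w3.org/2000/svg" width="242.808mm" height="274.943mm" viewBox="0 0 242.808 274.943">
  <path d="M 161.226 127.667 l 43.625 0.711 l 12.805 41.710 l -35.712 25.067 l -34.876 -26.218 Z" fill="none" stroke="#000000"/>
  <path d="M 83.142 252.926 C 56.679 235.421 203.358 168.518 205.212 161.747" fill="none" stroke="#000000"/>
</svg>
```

G21
G90
G00 X161.226 Y147.276
M4 S889
G01 X204.851 Y146.565 F1282
G01 X217.656 Y104.855
G01 X181.944 Y79.788
G01 X147.068 Y106.006
G01 X161.226 Y147.276
M5
G00 X83.142 Y22.017
M4 S889
G01 X90.791 Y42.696 F1282
G01 X133.558 Y71.632
G01 X181.635 Y98.554
G01 X205.212 Y113.196
M5
G00 X0.000 Y0.000

viewBox `0 0 242.808 274.943` with mm width/height → 1 unit = 1 mm. Flip: y_m = 274.943 − y_svg.

**Shape 1** — `<path>` regular polygon, stroke `#000000` → cut (S889, F1282). Machine vertices: (161.226,147.276) → (204.851,146.565) → (217.656,104.855) → (181.944,79.788) → (147.068,106.006) → (161.226,147.276). Closed: final G1 returns to the first vertex.

**Shape 2** — `<path>` cubic bezier, stroke `#000000` → cut (S889, F1282). Control points (SVG): P0=(83.142,252.926), P1=(56.679,235.421), P2=(203.358,168.518), P3=(205.212,161.747); sampled at t=k/4. Machine vertices: (83.142,22.017) → (90.791,42.696) → (133.558,71.632) → (181.635,98.554) → (205.212,113.196). Open path.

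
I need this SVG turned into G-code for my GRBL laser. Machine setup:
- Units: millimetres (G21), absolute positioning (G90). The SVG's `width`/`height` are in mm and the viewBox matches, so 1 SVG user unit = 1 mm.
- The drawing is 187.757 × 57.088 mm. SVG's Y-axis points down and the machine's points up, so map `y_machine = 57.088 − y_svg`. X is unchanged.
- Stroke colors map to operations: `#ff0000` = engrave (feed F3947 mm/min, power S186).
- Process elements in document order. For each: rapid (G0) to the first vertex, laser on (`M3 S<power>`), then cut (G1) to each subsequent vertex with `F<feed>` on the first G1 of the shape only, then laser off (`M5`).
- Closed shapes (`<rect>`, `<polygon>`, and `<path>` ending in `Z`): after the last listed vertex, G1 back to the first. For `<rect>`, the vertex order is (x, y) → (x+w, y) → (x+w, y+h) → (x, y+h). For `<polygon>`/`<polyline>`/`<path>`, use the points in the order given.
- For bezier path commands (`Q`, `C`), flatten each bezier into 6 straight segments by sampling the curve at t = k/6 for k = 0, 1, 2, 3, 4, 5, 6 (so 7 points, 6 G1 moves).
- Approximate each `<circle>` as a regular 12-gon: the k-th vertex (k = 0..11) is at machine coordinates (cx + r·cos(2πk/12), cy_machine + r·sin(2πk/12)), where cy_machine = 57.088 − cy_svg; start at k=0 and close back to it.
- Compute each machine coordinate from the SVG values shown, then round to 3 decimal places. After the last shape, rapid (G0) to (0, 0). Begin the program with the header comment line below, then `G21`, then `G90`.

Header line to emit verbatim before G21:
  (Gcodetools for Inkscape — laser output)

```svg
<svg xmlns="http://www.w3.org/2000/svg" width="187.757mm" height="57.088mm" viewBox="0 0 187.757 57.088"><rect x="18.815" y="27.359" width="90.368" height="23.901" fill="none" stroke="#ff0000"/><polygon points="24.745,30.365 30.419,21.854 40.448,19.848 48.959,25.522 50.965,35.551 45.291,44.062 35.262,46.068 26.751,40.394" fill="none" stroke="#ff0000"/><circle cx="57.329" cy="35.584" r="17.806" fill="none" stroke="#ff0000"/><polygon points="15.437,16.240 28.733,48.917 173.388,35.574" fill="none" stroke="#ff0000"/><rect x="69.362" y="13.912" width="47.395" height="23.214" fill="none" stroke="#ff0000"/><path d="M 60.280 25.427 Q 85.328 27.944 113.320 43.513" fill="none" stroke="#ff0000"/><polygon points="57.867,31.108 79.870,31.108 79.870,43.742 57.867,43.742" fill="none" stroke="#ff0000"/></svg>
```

(Gcodetools for Inkscape — laser output)
G21
G90
G0 X18.815 Y29.729
M3 S186
G1 X109.183 Y29.729 F3947
G1 X109.183 Y5.828
G1 X18.815 Y5.828
G1 X18.815 Y29.729
M5
G0 X24.745 Y26.723
M3 S186
G1 X30.419 Y35.234 F3947
G1 X40.448 Y37.240
G1 X48.959 Y31.566
G1 X50.965 Y21.537
G1 X45.291 Y13.026
G1 X35.262 Y11.020
G1 X26.751 Y16.694
G1 X24.745 Y26.723
M5
G0 X75.135 Y21.504
M3 S186
G1 X72.749 Y30.407 F3947
G1 X66.232 Y36.924
G1 X57.329 Y39.310
G1 X48.426 Y36.924
G1 X41.909 Y30.407
G1 X39.523 Y21.504
G1 X41.909 Y12.601
G1 X48.426 Y6.084
G1 X57.329 Y3.698
G1 X66.232 Y6.084
G1 X72.749 Y12.601
G1 X75.135 Y21.504
M5
G0 X15.437 Y40.848
M3 S186
G1 X28.733 Y8.171 F3947
G1 X173.388 Y21.514
G1 X15.437 Y40.848
M5
G0 X69.362 Y43.176
M3 S186
G1 X116.757 Y43.176 F3947
G1 X116.757 Y19.962
G1 X69.362 Y19.962
G1 X69.362 Y43.176
M5
G0 X60.280 Y31.661
M3 S186
G1 X68.711 Y30.459 F3947
G1 X77.306 Y28.533
G1 X86.064 Y25.881
G1 X94.986 Y22.504
G1 X104.071 Y18.402
G1 X113.320 Y13.575
M5
G0 X57.867 Y25.980
M3 S186
G1 X79.870 Y25.980 F3947
G1 X79.870 Y13.346
G1 X57.867 Y13.346
G1 X57.867 Y25.980
M5
G0 X0.000 Y0.000

Since the viewBox matches the mm dimensions, user units are millimetres directly. The only transform is the Y-flip y_m = 57.088 − y_svg.

Shape 1 is a rectangle drawn with `<rect>`. Its stroke #ff0000 means engrave at S186, F3947. After flipping Y the toolpath is (18.815,29.729) → (109.183,29.729) → (109.183,5.828) → (18.815,5.828) → (18.815,29.729), returning to the start.

Shape 2 is a regular polygon drawn with `<polygon>`. Its stroke #ff0000 means engrave at S186, F3947. After flipping Y the toolpath is (24.745,26.723) → (30.419,35.234) → (40.448,37.240) → (48.959,31.566) → (50.965,21.537) → (45.291,13.026) → (35.262,11.020) → (26.751,16.694) → (24.745,26.723), returning to the start.

Shape 3 is a circle drawn with `<circle>`. Its stroke #ff0000 means engrave at S186, F3947. After flipping Y the toolpath is (75.135,21.504) → (72.749,30.407) → (66.232,36.924) → (57.329,39.310) → (48.426,36.924) → (41.909,30.407) → (39.523,21.504) → (41.909,12.601) → (48.426,6.084) → (57.329,3.698) → (66.232,6.084) → (72.749,12.601) → (75.135,21.504), returning to the start.

Shape 4 is a closed polygon drawn with `<polygon>`. Its stroke #ff0000 means engrave at S186, F3947. After flipping Y the toolpath is (15.437,40.848) → (28.733,8.171) → (173.388,21.514) → (15.437,40.848), returning to the start.

Shape 5 is a rectangle drawn with `<rect>`. Its stroke #ff0000 means engrave at S186, F3947. After flipping Y the toolpath is (69.362,43.176) → (116.757,43.176) → (116.757,19.962) → (69.362,19.962) → (69.362,43.176), returning to the start.

Shape 6 is a quadratic bezier drawn with `<path>`. Its stroke #ff0000 means engrave at S186, F3947. After flipping Y the toolpath is (60.280,31.661) → (68.711,30.459) → (77.306,28.533) → (86.064,25.881) → (94.986,22.504) → (104.071,18.402) → (113.320,13.575).

Shape 7 is a rectangle drawn with `<polygon>`. Its stroke #ff0000 means engrave at S186, F3947. After flipping Y the toolpath is (57.867,25.980) → (79.870,25.980) → (79.870,13.346) → (57.867,13.346) → (57.867,25.980), returning to the start.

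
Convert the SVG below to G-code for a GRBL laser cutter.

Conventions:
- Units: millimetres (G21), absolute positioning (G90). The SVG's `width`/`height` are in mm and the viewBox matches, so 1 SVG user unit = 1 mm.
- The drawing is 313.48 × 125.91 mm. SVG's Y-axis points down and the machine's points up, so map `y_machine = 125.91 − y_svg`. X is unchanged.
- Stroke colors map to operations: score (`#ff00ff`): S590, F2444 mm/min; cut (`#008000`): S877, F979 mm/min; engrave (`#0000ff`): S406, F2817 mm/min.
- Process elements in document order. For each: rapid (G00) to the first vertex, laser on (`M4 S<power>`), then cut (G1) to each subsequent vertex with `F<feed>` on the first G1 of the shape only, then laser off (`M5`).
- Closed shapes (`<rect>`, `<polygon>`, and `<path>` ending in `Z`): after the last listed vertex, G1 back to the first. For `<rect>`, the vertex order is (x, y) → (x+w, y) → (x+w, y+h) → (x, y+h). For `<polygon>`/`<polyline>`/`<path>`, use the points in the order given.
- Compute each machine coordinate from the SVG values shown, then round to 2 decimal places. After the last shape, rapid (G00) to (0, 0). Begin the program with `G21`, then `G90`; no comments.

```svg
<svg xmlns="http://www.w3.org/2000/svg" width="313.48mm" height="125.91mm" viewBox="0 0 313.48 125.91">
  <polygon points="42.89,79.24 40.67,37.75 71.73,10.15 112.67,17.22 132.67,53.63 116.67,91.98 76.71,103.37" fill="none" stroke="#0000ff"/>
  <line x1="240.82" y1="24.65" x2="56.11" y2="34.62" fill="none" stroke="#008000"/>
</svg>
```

viewBox `0 0 313.48 125.91` with mm width/height → 1 unit = 1 mm. Flip: y_m = 125.91 − y_svg.

**Shape 1** — `<polygon>` regular polygon, stroke `#0000ff` → engrave (S406, F2817). Machine vertices: (42.89,46.67) → (40.67,88.16) → (71.73,115.76) → (112.67,108.69) → (132.67,72.28) → (116.67,33.93) → (76.71,22.54) → (42.89,46.67). Closed: final G1 returns to the first vertex.

**Shape 2** — `<line>` line segment, stroke `#008000` → cut (S877, F979). Machine vertices: (240.82,101.26) → (56.11,91.29). Open path.

G21
G90
G00 X42.89 Y46.67
M4 S406
G1 X40.67 Y88.16 F2817
G1 X71.73 Y115.76
G1 X112.67 Y108.69
G1 X132.67 Y72.28
G1 X116.67 Y33.93
G1 X76.71 Y22.54
G1 X42.89 Y46.67
M5
G00 X240.82 Y101.26
M4 S877
G1 X56.11 Y91.29 F979
M5
G00 X0.00 Y0.00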